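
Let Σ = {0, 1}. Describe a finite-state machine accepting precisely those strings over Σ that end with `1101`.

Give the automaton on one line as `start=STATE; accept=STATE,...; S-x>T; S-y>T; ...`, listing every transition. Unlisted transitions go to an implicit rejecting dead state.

start=S0; accept=S4; S0-0>S0; S0-1>S1; S1-0>S0; S1-1>S2; S2-0>S3; S2-1>S2; S3-0>S0; S3-1>S4; S4-0>S0; S4-1>S2

Remember how much of `1101` the current input suffix matches. State S0 means no match yet; S1 means the last symbol is `1`; S2 means the last 2 symbols are `11`; S3 means the last 3 symbols are `110`; S4 means the last 4 symbols are `1101`. Only S4 accepts. On a mismatch, fall back to the longest proper suffix that is still a prefix of `1101`.
5 states suffice.
        0   1  
>  S0   S0  S1 
   S1   S0  S2 
   S2   S3  S2 
   S3   S0  S4 
 * S4   S0  S2 
(> = start, * = accepting)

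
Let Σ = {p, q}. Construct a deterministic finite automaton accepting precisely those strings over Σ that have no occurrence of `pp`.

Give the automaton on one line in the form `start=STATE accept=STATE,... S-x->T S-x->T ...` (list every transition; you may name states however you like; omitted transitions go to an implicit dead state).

start=S0 accept=S0,S1 S0-p->S1 S0-q->S0 S1-p->S2 S1-q->S0 S2-p->S2 S2-q->S2

Track partial matches of the forbidden pattern `pp`. State S2 is a dead state reached once `pp` has occurred; every other state accepts. S0 means no part of `pp` is currently matched.
With 3 states:
        p   q  
>* S0   S1  S0 
 * S1   S2  S0 
   S2   S2  S2 
(> = start, * = accepting)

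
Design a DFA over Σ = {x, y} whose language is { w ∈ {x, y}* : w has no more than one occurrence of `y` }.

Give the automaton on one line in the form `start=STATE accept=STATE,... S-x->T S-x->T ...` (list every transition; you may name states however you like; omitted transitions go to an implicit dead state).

start=q0 accept=q0,q1 q0-x->q0 q0-y->q1 q1-x->q1 q1-y->q2 q2-x->q2 q2-y->q2

Count `y`s, saturating at 2: state q0 means no `y` yet, q1 means one `y` seen, q2 means more than one. Each `y` increments (capped at q2); other symbols loop. Accept from {q0, q1}.
With 3 states:
        x   y  
>* q0   q0  q1 
 * q1   q1  q2 
   q2   q2  q2 
(> = start, * = accepting)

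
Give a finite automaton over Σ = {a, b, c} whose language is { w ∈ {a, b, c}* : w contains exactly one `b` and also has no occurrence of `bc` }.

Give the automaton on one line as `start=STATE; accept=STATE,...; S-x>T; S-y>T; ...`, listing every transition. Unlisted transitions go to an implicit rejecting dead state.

Run two small machines in parallel and take their product. One (3 states) tracks the count of `b`s, saturating at 2; the other (3 states) tracks partial matches of the forbidden pattern `bc`. Each combined state is a pair, one component from each; accept when both components accept. After merging equivalent states the machine shrinks.
With 4 states:
        a   b   c  
>  q0   q0  q1  q0 
 * q1   q2  q3  q3 
 * q2   q2  q3  q2 
   q3   q3  q3  q3 
(> = start, * = accepting)

start=q0; accept=q1,q2; q0-a>q0; q0-b>q1; q0-c>q0; q1-a>q2; q1-b>q3; q1-c>q3; q2-a>q2; q2-b>q3; q2-c>q2; q3-a>q3; q3-b>q3; q3-c>q3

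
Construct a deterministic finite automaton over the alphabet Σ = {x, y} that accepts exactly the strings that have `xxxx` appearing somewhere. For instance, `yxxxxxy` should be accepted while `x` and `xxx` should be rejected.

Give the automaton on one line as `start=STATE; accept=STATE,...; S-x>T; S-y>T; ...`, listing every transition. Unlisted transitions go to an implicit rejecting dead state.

start=S0; accept=S4; S0-x>S1; S0-y>S0; S1-x>S2; S1-y>S0; S2-x>S3; S2-y>S0; S3-x>S4; S3-y>S0; S4-x>S4; S4-y>S4

States S0..S3 record the length of the longest prefix of `xxxx` that matches the current input suffix. Reaching S4 means `xxxx` has been seen, and we stay there forever. Accept from S4.
With 5 states:
        x   y  
>  S0   S1  S0 
   S1   S2  S0 
   S2   S3  S0 
   S3   S4  S0 
 * S4   S4  S4 
(> = start, * = accepting)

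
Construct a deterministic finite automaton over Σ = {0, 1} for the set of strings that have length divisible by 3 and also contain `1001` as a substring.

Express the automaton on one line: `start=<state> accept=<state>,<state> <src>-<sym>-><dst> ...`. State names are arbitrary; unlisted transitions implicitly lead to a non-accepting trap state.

Build one automaton per condition and run them in lockstep. One (3 states) tracks the input length modulo 3; the other (5 states) tracks whether and how much of `1001` has been seen. Each combined state is a pair, one component from each; accept when both components accept.
15 states suffice.
          0    1  
>  S0     S1   S2 
   S1     S3   S4 
   S2     S5   S4 
   S3     S0   S6 
   S4     S7   S6 
   S5     S8   S6 
   S6     S9   S2 
   S7    S10   S2 
   S8     S1  S11 
   S9    S12   S4 
   S10    S3  S13 
   S11   S13  S13 
   S12    S0  S14 
   S13   S14  S14 
 * S14   S11  S11 
(> = start, * = accepting)

start=S0 accept=S14 S0-0->S1 S0-1->S2 S1-0->S3 S1-1->S4 S2-0->S5 S2-1->S4 S3-0->S0 S3-1->S6 S4-0->S7 S4-1->S6 S5-0->S8 S5-1->S6 S6-0->S9 S6-1->S2 S7-0->S10 S7-1->S2 S8-0->S1 S8-1->S11 S9-0->S12 S9-1->S4 S10-0->S3 S10-1->S13 S11-0->S13 S11-1->S13 S12-0->S0 S12-1->S14 S13-0->S14 S13-1->S14 S14-0->S11 S14-1->S11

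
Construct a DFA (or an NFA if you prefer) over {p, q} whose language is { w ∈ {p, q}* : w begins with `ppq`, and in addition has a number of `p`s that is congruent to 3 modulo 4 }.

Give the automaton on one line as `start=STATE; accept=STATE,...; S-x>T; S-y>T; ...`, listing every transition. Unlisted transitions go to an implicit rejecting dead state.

start=S0; accept=S8; S0-p>S1; S0-q>S2; S1-p>S3; S1-q>S4; S2-p>S4; S2-q>S2; S3-p>S5; S3-q>S6; S4-p>S7; S4-q>S4; S5-p>S2; S5-q>S5; S6-p>S8; S6-q>S6; S7-p>S5; S7-q>S7; S8-p>S9; S8-q>S8; S9-p>S10; S9-q>S9; S10-p>S6; S10-q>S10

Run two small machines in parallel and take their product. The first has 5 states tracking whether the input so far still matches the prefix `ppq`; the second has 4 states tracking the count of `p`s modulo 4. A product state is a pair (one from each), accepting exactly when both do.
11 states suffice.
          p    q  
>  S0     S1   S2 
   S1     S3   S4 
   S2     S4   S2 
   S3     S5   S6 
   S4     S7   S4 
   S5     S2   S5 
   S6     S8   S6 
   S7     S5   S7 
 * S8     S9   S8 
   S9    S10   S9 
   S10    S6  S10 
(> = start, * = accepting)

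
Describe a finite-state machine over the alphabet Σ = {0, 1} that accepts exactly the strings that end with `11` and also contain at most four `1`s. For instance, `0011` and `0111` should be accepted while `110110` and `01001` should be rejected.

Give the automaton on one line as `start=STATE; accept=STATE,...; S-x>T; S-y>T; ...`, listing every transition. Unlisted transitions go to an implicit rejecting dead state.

start=q0; accept=q3,q6,q9; q0-0>q0; q0-1>q1; q1-0>q2; q1-1>q3; q2-0>q2; q2-1>q4; q3-0>q5; q3-1>q6; q4-0>q5; q4-1>q6; q5-0>q5; q5-1>q7; q6-0>q8; q6-1>q9; q7-0>q8; q7-1>q9; q8-0>q8; q8-1>q10; q9-0>q11; q9-1>q12; q10-0>q11; q10-1>q12; q11-0>q11; q11-1>q13; q12-0>q14; q12-1>q12; q13-0>q14; q13-1>q12; q14-0>q14; q14-1>q13

Build one automaton per condition and run them in lockstep. The first has 3 states tracking how much of the suffix `11` has currently been matched; the second has 6 states tracking the count of `1`s, saturating at 5. A product state is a pair (one from each), accepting exactly when both do.
15 states suffice.
          0    1  
>  q0     q0   q1 
   q1     q2   q3 
   q2     q2   q4 
 * q3     q5   q6 
   q4     q5   q6 
   q5     q5   q7 
 * q6     q8   q9 
   q7     q8   q9 
   q8     q8  q10 
 * q9    q11  q12 
   q10   q11  q12 
   q11   q11  q13 
   q12   q14  q12 
   q13   q14  q12 
   q14   q14  q13 
(> = start, * = accepting)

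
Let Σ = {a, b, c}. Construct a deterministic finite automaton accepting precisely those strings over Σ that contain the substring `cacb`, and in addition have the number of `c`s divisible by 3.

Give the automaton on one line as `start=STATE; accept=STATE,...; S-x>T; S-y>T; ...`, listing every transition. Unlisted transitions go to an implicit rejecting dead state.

Run two small machines in parallel and take their product. The first has 5 states tracking whether and how much of `cacb` has been seen; the second has 3 states tracking the count of `c`s modulo 3. A product state is a pair (one from each), accepting exactly when both do.
With 15 states:
          a    b    c  
>  q0     q0   q0   q1 
   q1     q2   q3   q4 
   q2     q3   q3   q5 
   q3     q3   q3   q4 
   q4     q6   q7   q8 
   q5     q6   q9   q8 
   q6     q7   q7  q10 
   q7     q7   q7   q8 
   q8    q11   q0   q1 
   q9     q9   q9  q12 
   q10   q11  q12   q1 
   q11    q0   q0  q13 
 * q12   q12  q12  q14 
   q13    q2  q14   q4 
   q14   q14  q14   q9 
(> = start, * = accepting)

start=q0; accept=q12; q0-a>q0; q0-b>q0; q0-c>q1; q1-a>q2; q1-b>q3; q1-c>q4; q2-a>q3; q2-b>q3; q2-c>q5; q3-a>q3; q3-b>q3; q3-c>q4; q4-a>q6; q4-b>q7; q4-c>q8; q5-a>q6; q5-b>q9; q5-c>q8; q6-a>q7; q6-b>q7; q6-c>q10; q7-a>q7; q7-b>q7; q7-c>q8; q8-a>q11; q8-b>q0; q8-c>q1; q9-a>q9; q9-b>q9; q9-c>q12; q10-a>q11; q10-b>q12; q10-c>q1; q11-a>q0; q11-b>q0; q11-c>q13; q12-a>q12; q12-b>q12; q12-c>q14; q13-a>q2; q13-b>q14; q13-c>q4; q14-a>q14; q14-b>q14; q14-c>q9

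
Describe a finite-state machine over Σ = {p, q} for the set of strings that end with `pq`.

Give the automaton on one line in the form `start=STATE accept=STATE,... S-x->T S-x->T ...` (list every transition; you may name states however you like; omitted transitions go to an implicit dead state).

Remember how much of `pq` the current input suffix matches. State S0 means no match yet; S1 means the last symbol is `p`; S2 means the last 2 symbols are `pq`. Only S2 accepts. On a mismatch, fall back to the longest proper suffix that is still a prefix of `pq`.
        p   q  
>  S0   S1  S0 
   S1   S1  S2 
 * S2   S1  S0 
(> = start, * = accepting)

start=S0 accept=S2 S0-p->S1 S0-q->S0 S1-p->S1 S1-q->S2 S2-p->S1 S2-q->S0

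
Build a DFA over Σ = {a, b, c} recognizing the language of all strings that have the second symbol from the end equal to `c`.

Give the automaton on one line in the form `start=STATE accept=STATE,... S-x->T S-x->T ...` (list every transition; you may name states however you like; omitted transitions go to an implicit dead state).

A DFA must remember the last 2 symbols (since which symbol is second-to-last isn't known until the input ends). Use one state per possible window of the last ≤2 symbols; accept from those whose window starts with `c`.
13 states suffice.
          a    b    c  
>  q0     q1   q2   q3 
   q1     q4   q5   q6 
   q2     q7   q8   q9 
   q3    q10  q11  q12 
   q4     q4   q5   q6 
   q5     q7   q8   q9 
   q6    q10  q11  q12 
   q7     q4   q5   q6 
   q8     q7   q8   q9 
   q9    q10  q11  q12 
 * q10    q4   q5   q6 
 * q11    q7   q8   q9 
 * q12   q10  q11  q12 
(> = start, * = accepting)

start=q0 accept=q10,q11,q12 q0-a->q1 q0-b->q2 q0-c->q3 q1-a->q4 q1-b->q5 q1-c->q6 q2-a->q7 q2-b->q8 q2-c->q9 q3-a->q10 q3-b->q11 q3-c->q12 q4-a->q4 q4-b->q5 q4-c->q6 q5-a->q7 q5-b->q8 q5-c->q9 q6-a->q10 q6-b->q11 q6-c->q12 q7-a->q4 q7-b->q5 q7-c->q6 q8-a->q7 q8-b->q8 q8-c->q9 q9-a->q10 q9-b->q11 q9-c->q12 q10-a->q4 q10-b->q5 q10-c->q6 q11-a->q7 q11-b->q8 q11-c->q9 q12-a->q10 q12-b->q11 q12-c->q12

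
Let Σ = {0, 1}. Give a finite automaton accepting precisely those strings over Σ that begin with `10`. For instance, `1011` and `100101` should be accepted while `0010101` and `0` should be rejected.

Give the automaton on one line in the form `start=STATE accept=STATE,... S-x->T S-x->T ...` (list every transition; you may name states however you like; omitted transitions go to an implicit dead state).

Walk along `10` while the input agrees: from q0 take `1` to q1, and so on. Any deviation drops to the rejecting sink q3. Once q2 is reached the prefix is confirmed and every continuation is accepted.
4 states suffice.
        0   1  
>  q0   q3  q1 
   q1   q2  q3 
 * q2   q2  q2 
   q3   q3  q3 
(> = start, * = accepting)

start=q0 accept=q2 q0-0->q3 q0-1->q1 q1-0->q2 q1-1->q3 q2-0->q2 q2-1->q2 q3-0->q3 q3-1->q3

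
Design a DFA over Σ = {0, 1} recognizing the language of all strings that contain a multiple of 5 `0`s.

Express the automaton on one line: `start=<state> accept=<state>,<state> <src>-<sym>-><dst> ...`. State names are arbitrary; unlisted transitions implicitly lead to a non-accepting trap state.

start=S0 accept=S0 S0-0->S1 S0-1->S0 S1-0->S2 S1-1->S1 S2-0->S3 S2-1->S2 S3-0->S4 S3-1->S3 S4-0->S0 S4-1->S4

The only thing that matters is how many `0`s have appeared, reduced mod 5. Use one state per residue: S0 for 0, …, S4 for 4. Reading `0` moves to the next residue; anything else stays put. S0 is accepting.
        0   1  
>* S0   S1  S0 
   S1   S2  S1 
   S2   S3  S2 
   S3   S4  S3 
   S4   S0  S4 
(> = start, * = accepting)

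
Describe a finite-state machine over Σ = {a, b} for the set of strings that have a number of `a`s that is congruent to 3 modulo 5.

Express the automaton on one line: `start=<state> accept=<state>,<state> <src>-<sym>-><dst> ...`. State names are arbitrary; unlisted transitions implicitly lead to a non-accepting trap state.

The only thing that matters is how many `a`s have appeared, reduced mod 5. Use one state per residue: q0 for 0, …, q4 for 4. Reading `a` moves to the next residue; anything else stays put. q3 is accepting.
5 states suffice.
        a   b  
>  q0   q1  q0 
   q1   q2  q1 
   q2   q3  q2 
 * q3   q4  q3 
   q4   q0  q4 
(> = start, * = accepting)

start=q0 accept=q3 q0-a->q1 q0-b->q0 q1-a->q2 q1-b->q1 q2-a->q3 q2-b->q2 q3-a->q4 q3-b->q3 q4-a->q0 q4-b->q4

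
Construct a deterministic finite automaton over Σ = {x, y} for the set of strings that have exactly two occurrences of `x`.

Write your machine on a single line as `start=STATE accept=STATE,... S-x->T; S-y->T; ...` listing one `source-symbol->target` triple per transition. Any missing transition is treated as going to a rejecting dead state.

start=q0; accept=q2; q0-x->q1; q0-y->q0; q1-x->q2; q1-y->q1; q2-x->q3; q2-y->q2; q3-x->q3; q3-y->q3

Only the number of `x`s matters, and only up to 3. Make a chain q0 → q1 → q2 → q3 advanced by each `x` (with q3 absorbing); every other symbol self-loops. The accepting set is {q2}.
        x   y  
>  q0   q1  q0 
   q1   q2  q1 
 * q2   q3  q2 
   q3   q3  q3 
(> = start, * = accepting)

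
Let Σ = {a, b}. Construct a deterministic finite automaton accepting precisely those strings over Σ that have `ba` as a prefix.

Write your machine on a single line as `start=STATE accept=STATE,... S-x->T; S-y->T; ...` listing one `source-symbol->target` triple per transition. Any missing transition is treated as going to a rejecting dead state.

start=s0; accept=s2; s0-a->s3; s0-b->s1; s1-a->s2; s1-b->s3; s2-a->s2; s2-b->s2; s3-a->s3; s3-b->s3

Walk along `ba` while the input agrees: from s0 take `b` to s1, and so on. Any deviation drops to the rejecting sink s3. Once s2 is reached the prefix is confirmed and every continuation is accepted.
A 4-state machine:
        a   b  
>  s0   s3  s1 
   s1   s2  s3 
 * s2   s2  s2 
   s3   s3  s3 
(> = start, * = accepting)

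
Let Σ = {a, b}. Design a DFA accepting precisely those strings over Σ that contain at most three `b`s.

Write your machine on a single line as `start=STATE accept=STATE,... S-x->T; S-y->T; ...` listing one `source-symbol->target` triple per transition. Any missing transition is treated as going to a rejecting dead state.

start=q0; accept=q0,q1,q2,q3; q0-a->q0; q0-b->q1; q1-a->q1; q1-b->q2; q2-a->q2; q2-b->q3; q3-a->q3; q3-b->q4; q4-a->q4; q4-b->q4

Only the number of `b`s matters, and only up to 4. Make a chain q0 → q1 → q2 → q3 → q4 advanced by each `b` (with q4 absorbing); every other symbol self-loops. The accepting set is {q0, q1, q2, q3}.
A 5-state machine:
        a   b  
>* q0   q0  q1 
 * q1   q1  q2 
 * q2   q2  q3 
 * q3   q3  q4 
   q4   q4  q4 
(> = start, * = accepting)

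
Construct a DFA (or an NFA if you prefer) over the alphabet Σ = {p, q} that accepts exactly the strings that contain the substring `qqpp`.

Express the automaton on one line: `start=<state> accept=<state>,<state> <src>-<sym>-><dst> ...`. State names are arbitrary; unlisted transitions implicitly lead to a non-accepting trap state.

start=S0 accept=S4 S0-p->S0 S0-q->S1 S1-p->S0 S1-q->S2 S2-p->S3 S2-q->S2 S3-p->S4 S3-q->S1 S4-p->S4 S4-q->S4

Track how much of `qqpp` has been matched so far: state S0 is no progress, S4 is the absorbing accept state reached once `qqpp` has occurred. Intermediate states record partial matches; on a mismatch, fall back to the longest reusable overlap.
5 states suffice.
        p   q  
>  S0   S0  S1 
   S1   S0  S2 
   S2   S3  S2 
   S3   S4  S1 
 * S4   S4  S4 
(> = start, * = accepting)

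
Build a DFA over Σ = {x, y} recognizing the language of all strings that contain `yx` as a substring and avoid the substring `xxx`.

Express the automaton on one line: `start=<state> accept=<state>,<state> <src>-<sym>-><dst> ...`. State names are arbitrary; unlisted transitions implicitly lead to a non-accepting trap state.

start=q0 accept=q4,q6,q7 q0-x->q1 q0-y->q2 q1-x->q3 q1-y->q2 q2-x->q4 q2-y->q2 q3-x->q5 q3-y->q2 q4-x->q6 q4-y->q7 q5-x->q5 q5-y->q5 q6-x->q5 q6-y->q7 q7-x->q4 q7-y->q7

Build one automaton per condition and run them in lockstep. One (3 states) tracks whether and how much of `yx` has been seen; the other (4 states) tracks partial matches of the forbidden pattern `xxx`. Each combined state is a pair, one component from each; accept when both components accept. Equivalent product states are then merged.
An 8-state machine:
        x   y  
>  q0   q1  q2 
   q1   q3  q2 
   q2   q4  q2 
   q3   q5  q2 
 * q4   q6  q7 
   q5   q5  q5 
 * q6   q5  q7 
 * q7   q4  q7 
(> = start, * = accepting)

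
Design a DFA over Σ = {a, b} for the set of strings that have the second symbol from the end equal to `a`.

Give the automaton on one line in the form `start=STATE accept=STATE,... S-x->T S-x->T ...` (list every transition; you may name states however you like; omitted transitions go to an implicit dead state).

start=q0 accept=q3,q4 q0-a->q1 q0-b->q2 q1-a->q3 q1-b->q4 q2-a->q5 q2-b->q6 q3-a->q3 q3-b->q4 q4-a->q5 q4-b->q6 q5-a->q3 q5-b->q4 q6-a->q5 q6-b->q6

A DFA must remember the last 2 symbols (since which symbol is second-to-last isn't known until the input ends). Use one state per possible window of the last ≤2 symbols; accept from those whose window starts with `a`.
7 states suffice.
        a   b  
>  q0   q1  q2 
   q1   q3  q4 
   q2   q5  q6 
 * q3   q3  q4 
 * q4   q5  q6 
   q5   q3  q4 
   q6   q5  q6 
(> = start, * = accepting)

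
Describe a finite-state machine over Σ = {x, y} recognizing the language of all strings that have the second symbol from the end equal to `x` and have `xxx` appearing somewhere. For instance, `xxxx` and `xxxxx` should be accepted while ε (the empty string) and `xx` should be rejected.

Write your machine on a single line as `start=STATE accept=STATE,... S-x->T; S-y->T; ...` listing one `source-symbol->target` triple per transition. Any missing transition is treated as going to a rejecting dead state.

Run two small machines in parallel and take their product. The first has 7 states tracking the last 2 symbols read; the second has 4 states tracking whether and how much of `xxx` has been seen. A product state is a pair (one from each), accepting exactly when both do. Equivalent product states are then merged.
A 7-state machine:
       x  y 
>  A   B  A 
   B   C  A 
   C   D  A 
 * D   D  E 
 * E   F  G 
   F   D  E 
   G   F  G 
(> = start, * = accepting)

start=A; accept=D,E; A-x->B; A-y->A; B-x->C; B-y->A; C-x->D; C-y->A; D-x->D; D-y->E; E-x->F; E-y->G; F-x->D; F-y->E; G-x->F; G-y->G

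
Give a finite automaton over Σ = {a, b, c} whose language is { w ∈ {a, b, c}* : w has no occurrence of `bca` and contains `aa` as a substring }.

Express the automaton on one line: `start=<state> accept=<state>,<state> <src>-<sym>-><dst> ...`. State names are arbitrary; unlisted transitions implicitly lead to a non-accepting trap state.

Run two small machines in parallel and take their product. The first has 4 states tracking partial matches of the forbidden pattern `bca`; the second has 3 states tracking whether and how much of `aa` has been seen. A product state is a pair (one from each), accepting exactly when both do.
10 states suffice.
        a   b   c  
>  q0   q1  q2  q0 
   q1   q3  q2  q0 
   q2   q1  q2  q4 
 * q3   q3  q5  q3 
   q4   q6  q2  q0 
 * q5   q3  q5  q7 
   q6   q8  q9  q9 
 * q7   q8  q5  q3 
   q8   q8  q8  q8 
   q9   q6  q9  q9 
(> = start, * = accepting)

start=q0 accept=q3,q5,q7 q0-a->q1 q0-b->q2 q0-c->q0 q1-a->q3 q1-b->q2 q1-c->q0 q2-a->q1 q2-b->q2 q2-c->q4 q3-a->q3 q3-b->q5 q3-c->q3 q4-a->q6 q4-b->q2 q4-c->q0 q5-a->q3 q5-b->q5 q5-c->q7 q6-a->q8 q6-b->q9 q6-c->q9 q7-a->q8 q7-b->q5 q7-c->q3 q8-a->q8 q8-b->q8 q8-c->q8 q9-a->q6 q9-b->q9 q9-c->q9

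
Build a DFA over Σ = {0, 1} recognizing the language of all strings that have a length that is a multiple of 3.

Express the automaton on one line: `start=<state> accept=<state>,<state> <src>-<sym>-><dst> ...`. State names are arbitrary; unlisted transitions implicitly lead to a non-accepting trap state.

start=s0 accept=s0 s0-0->s1 s0-1->s1 s1-0->s2 s1-1->s2 s2-0->s0 s2-1->s0

Count input length modulo 3: every symbol advances one step around the cycle s0 → s1 → s2 → s0. Accept at s0.
        0   1  
>* s0   s1  s1 
   s1   s2  s2 
   s2   s0  s0 
(> = start, * = accepting)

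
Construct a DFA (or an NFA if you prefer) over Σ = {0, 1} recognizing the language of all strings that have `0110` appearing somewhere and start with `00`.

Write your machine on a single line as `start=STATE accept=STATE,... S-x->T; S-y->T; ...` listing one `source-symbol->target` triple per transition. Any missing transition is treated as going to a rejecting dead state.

Build one automaton per condition and run them in lockstep. One (5 states) tracks whether and how much of `0110` has been seen; the other (4 states) tracks whether the input so far still matches the prefix `00`. Each combined state is a pair, one component from each; accept when both components accept.
With 12 states:
          0    1  
>  q0     q1   q2 
   q1     q3   q4 
   q2     q5   q2 
   q3     q3   q6 
   q4     q5   q7 
   q5     q5   q4 
   q6     q3   q8 
   q7     q9   q2 
   q8    q10  q11 
   q9     q9   q9 
 * q10   q10  q10 
   q11    q3  q11 
(> = start, * = accepting)

start=q0; accept=q10; q0-0->q1; q0-1->q2; q1-0->q3; q1-1->q4; q2-0->q5; q2-1->q2; q3-0->q3; q3-1->q6; q4-0->q5; q4-1->q7; q5-0->q5; q5-1->q4; q6-0->q3; q6-1->q8; q7-0->q9; q7-1->q2; q8-0->q10; q8-1->q11; q9-0->q9; q9-1->q9; q10-0->q10; q10-1->q10; q11-0->q3; q11-1->q11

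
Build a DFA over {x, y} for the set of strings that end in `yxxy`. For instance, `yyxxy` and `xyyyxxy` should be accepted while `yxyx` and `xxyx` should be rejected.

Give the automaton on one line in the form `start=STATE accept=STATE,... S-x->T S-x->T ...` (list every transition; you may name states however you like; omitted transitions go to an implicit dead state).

start=s0 accept=s4 s0-x->s0 s0-y->s1 s1-x->s2 s1-y->s1 s2-x->s3 s2-y->s1 s3-x->s0 s3-y->s4 s4-x->s2 s4-y->s1

Remember how much of `yxxy` the current input suffix matches. State s0 means no match yet; s1 means the last symbol is `y`; s2 means the last 2 symbols are `yx`; s3 means the last 3 symbols are `yxx`; s4 means the last 4 symbols are `yxxy`. Only s4 accepts. On a mismatch, fall back to the longest proper suffix that is still a prefix of `yxxy`.
A 5-state machine:
        x   y  
>  s0   s0  s1 
   s1   s2  s1 
   s2   s3  s1 
   s3   s0  s4 
 * s4   s2  s1 
(> = start, * = accepting)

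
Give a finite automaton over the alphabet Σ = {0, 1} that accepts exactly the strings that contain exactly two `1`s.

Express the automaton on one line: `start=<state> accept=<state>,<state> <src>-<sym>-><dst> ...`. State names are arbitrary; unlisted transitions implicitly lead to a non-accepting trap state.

start=A accept=C A-0->A A-1->B B-0->B B-1->C C-0->C C-1->D D-0->D D-1->D

Only the number of `1`s matters, and only up to 3. Make a chain A → B → C → D advanced by each `1` (with D absorbing); every other symbol self-loops. The accepting set is {C}.
A 4-state machine:
       0  1 
>  A   A  B 
   B   B  C 
 * C   C  D 
   D   D  D 
(> = start, * = accepting)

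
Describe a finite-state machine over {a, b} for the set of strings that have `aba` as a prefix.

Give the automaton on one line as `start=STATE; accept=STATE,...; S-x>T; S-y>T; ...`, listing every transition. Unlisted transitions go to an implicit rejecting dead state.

Check the first 3 symbols one by one: s0 through s2 record how many have matched `aba` so far; any wrong symbol goes to the dead state s4. After all 3 match we enter the accepting sink s3.
        a   b  
>  s0   s1  s4 
   s1   s4  s2 
   s2   s3  s4 
 * s3   s3  s3 
   s4   s4  s4 
(> = start, * = accepting)

start=s0; accept=s3; s0-a>s1; s0-b>s4; s1-a>s4; s1-b>s2; s2-a>s3; s2-b>s4; s3-a>s3; s3-b>s3; s4-a>s4; s4-b>s4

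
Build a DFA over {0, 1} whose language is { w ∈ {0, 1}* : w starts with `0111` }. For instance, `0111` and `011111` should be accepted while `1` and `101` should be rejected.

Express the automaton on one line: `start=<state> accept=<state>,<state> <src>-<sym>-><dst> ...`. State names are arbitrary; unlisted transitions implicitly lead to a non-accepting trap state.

start=S0 accept=S4 S0-0->S1 S0-1->S5 S1-0->S5 S1-1->S2 S2-0->S5 S2-1->S3 S3-0->S5 S3-1->S4 S4-0->S4 S4-1->S4 S5-0->S5 S5-1->S5

Walk along `0111` while the input agrees: from S0 take `0` to S1, and so on. Any deviation drops to the rejecting sink S5. Once S4 is reached the prefix is confirmed and every continuation is accepted.
A 6-state machine:
        0   1  
>  S0   S1  S5 
   S1   S5  S2 
   S2   S5  S3 
   S3   S5  S4 
 * S4   S4  S4 
   S5   S5  S5 
(> = start, * = accepting)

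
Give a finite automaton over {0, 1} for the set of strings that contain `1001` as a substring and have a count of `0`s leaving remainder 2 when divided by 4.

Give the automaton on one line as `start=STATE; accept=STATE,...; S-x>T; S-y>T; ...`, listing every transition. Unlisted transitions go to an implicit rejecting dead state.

Build one automaton per condition and run them in lockstep. The first has 5 states tracking whether and how much of `1001` has been seen; the second has 4 states tracking the count of `0`s modulo 4. A product state is a pair (one from each), accepting exactly when both do.
          0    1  
>  s0     s1   s2 
   s1     s3   s4 
   s2     s5   s2 
   s3     s6   s7 
   s4     s8   s4 
   s5     s9   s4 
   s6     s0  s10 
   s7    s11   s7 
   s8    s12   s7 
   s9     s6  s13 
   s10   s14  s10 
   s11   s15  s10 
   s12    s0  s16 
 * s13   s16  s13 
   s14   s17   s2 
   s15    s1  s18 
   s16   s18  s16 
   s17    s3  s19 
   s18   s19  s18 
   s19   s13  s19 
(> = start, * = accepting)

start=s0; accept=s13; s0-0>s1; s0-1>s2; s1-0>s3; s1-1>s4; s2-0>s5; s2-1>s2; s3-0>s6; s3-1>s7; s4-0>s8; s4-1>s4; s5-0>s9; s5-1>s4; s6-0>s0; s6-1>s10; s7-0>s11; s7-1>s7; s8-0>s12; s8-1>s7; s9-0>s6; s9-1>s13; s10-0>s14; s10-1>s10; s11-0>s15; s11-1>s10; s12-0>s0; s12-1>s16; s13-0>s16; s13-1>s13; s14-0>s17; s14-1>s2; s15-0>s1; s15-1>s18; s16-0>s18; s16-1>s16; s17-0>s3; s17-1>s19; s18-0>s19; s18-1>s18; s19-0>s13; s19-1>s19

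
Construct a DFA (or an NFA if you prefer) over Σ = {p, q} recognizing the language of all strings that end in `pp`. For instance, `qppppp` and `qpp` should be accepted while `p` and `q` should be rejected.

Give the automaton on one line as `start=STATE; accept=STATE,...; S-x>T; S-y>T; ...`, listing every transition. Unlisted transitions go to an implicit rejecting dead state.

start=S0; accept=S2; S0-p>S1; S0-q>S0; S1-p>S2; S1-q>S0; S2-p>S2; S2-q>S0

Let each state record the length of the longest suffix of the input read so far that is also a prefix of `pp`. S1 means the last symbol is `p`; S2 means the last 2 symbols are `pp`. Accept only at S2, where the string currently ends in `pp`.
        p   q  
>  S0   S1  S0 
   S1   S2  S0 
 * S2   S2  S0 
(> = start, * = accepting)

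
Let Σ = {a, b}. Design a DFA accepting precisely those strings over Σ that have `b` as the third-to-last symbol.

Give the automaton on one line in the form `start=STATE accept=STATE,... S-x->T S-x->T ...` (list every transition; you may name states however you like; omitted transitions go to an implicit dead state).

A DFA must remember the last 3 symbols (since which symbol is third-to-last isn't known until the input ends). Use one state per possible window of the last ≤3 symbols; accept from those whose window starts with `b`.
          a    b  
>  s0     s1   s2 
   s1     s3   s4 
   s2     s5   s6 
   s3     s7   s8 
   s4     s9  s10 
   s5    s11  s12 
   s6    s13  s14 
   s7     s7   s8 
   s8     s9  s10 
   s9    s11  s12 
   s10   s13  s14 
 * s11    s7   s8 
 * s12    s9  s10 
 * s13   s11  s12 
 * s14   s13  s14 
(> = start, * = accepting)

start=s0 accept=s11,s12,s13,s14 s0-a->s1 s0-b->s2 s1-a->s3 s1-b->s4 s2-a->s5 s2-b->s6 s3-a->s7 s3-b->s8 s4-a->s9 s4-b->s10 s5-a->s11 s5-b->s12 s6-a->s13 s6-b->s14 s7-a->s7 s7-b->s8 s8-a->s9 s8-b->s10 s9-a->s11 s9-b->s12 s10-a->s13 s10-b->s14 s11-a->s7 s11-b->s8 s12-a->s9 s12-b->s10 s13-a->s11 s13-b->s12 s14-a->s13 s14-b->s14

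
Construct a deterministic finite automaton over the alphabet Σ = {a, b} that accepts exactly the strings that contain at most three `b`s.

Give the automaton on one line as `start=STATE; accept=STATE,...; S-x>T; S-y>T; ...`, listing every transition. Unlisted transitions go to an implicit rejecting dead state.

start=q0; accept=q0,q1,q2,q3; q0-a>q0; q0-b>q1; q1-a>q1; q1-b>q2; q2-a>q2; q2-b>q3; q3-a>q3; q3-b>q4; q4-a>q4; q4-b>q4

Only the number of `b`s matters, and only up to 4. Make a chain q0 → q1 → q2 → q3 → q4 advanced by each `b` (with q4 absorbing); every other symbol self-loops. The accepting set is {q0, q1, q2, q3}.
        a   b  
>* q0   q0  q1 
 * q1   q1  q2 
 * q2   q2  q3 
 * q3   q3  q4 
   q4   q4  q4 
(> = start, * = accepting)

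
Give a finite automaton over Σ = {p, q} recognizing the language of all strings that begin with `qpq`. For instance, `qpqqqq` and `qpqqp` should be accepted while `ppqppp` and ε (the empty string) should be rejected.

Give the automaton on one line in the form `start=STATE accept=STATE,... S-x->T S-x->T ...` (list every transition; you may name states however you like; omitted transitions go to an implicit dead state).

Check the first 3 symbols one by one: s0 through s2 record how many have matched `qpq` so far; any wrong symbol goes to the dead state s4. After all 3 match we enter the accepting sink s3.
5 states suffice.
        p   q  
>  s0   s4  s1 
   s1   s2  s4 
   s2   s4  s3 
 * s3   s3  s3 
   s4   s4  s4 
(> = start, * = accepting)

start=s0 accept=s3 s0-p->s4 s0-q->s1 s1-p->s2 s1-q->s4 s2-p->s4 s2-q->s3 s3-p->s3 s3-q->s3 s4-p->s4 s4-q->s4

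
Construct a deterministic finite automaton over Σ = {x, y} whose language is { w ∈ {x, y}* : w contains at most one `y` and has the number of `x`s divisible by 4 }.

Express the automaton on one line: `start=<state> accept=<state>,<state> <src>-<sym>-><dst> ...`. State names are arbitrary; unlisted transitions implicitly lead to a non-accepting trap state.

Handle the two conditions separately and then intersect. The first has 3 states tracking the count of `y`s, saturating at 2; the second has 4 states tracking the count of `x`s modulo 4. A product state is a pair (one from each), accepting exactly when both do. Equivalent product states are then merged.
9 states suffice.
        x   y  
>* q0   q1  q2 
   q1   q3  q4 
 * q2   q4  q5 
   q3   q6  q7 
   q4   q7  q5 
   q5   q5  q5 
   q6   q0  q8 
   q7   q8  q5 
   q8   q2  q5 
(> = start, * = accepting)

start=q0 accept=q0,q2 q0-x->q1 q0-y->q2 q1-x->q3 q1-y->q4 q2-x->q4 q2-y->q5 q3-x->q6 q3-y->q7 q4-x->q7 q4-y->q5 q5-x->q5 q5-y->q5 q6-x->q0 q6-y->q8 q7-x->q8 q7-y->q5 q8-x->q2 q8-y->q5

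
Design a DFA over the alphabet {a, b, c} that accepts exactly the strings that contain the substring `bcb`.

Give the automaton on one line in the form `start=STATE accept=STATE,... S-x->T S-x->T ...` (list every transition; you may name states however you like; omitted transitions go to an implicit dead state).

start=q0 accept=q3 q0-a->q0 q0-b->q1 q0-c->q0 q1-a->q0 q1-b->q1 q1-c->q2 q2-a->q0 q2-b->q3 q2-c->q0 q3-a->q3 q3-b->q3 q3-c->q3

Track how much of `bcb` has been matched so far: state q0 is no progress, q3 is the absorbing accept state reached once `bcb` has occurred. Intermediate states record partial matches; on a mismatch, fall back to the longest reusable overlap.
With 4 states:
        a   b   c  
>  q0   q0  q1  q0 
   q1   q0  q1  q2 
   q2   q0  q3  q0 
 * q3   q3  q3  q3 
(> = start, * = accepting)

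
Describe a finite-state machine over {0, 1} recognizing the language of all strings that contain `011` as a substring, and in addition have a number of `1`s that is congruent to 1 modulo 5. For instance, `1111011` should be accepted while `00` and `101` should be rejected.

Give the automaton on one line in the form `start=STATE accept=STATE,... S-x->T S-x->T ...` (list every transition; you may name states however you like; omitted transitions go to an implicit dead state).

start=s0 accept=s19 s0-0->s1 s0-1->s2 s1-0->s1 s1-1->s3 s2-0->s4 s2-1->s5 s3-0->s4 s3-1->s6 s4-0->s4 s4-1->s7 s5-0->s8 s5-1->s9 s6-0->s6 s6-1->s10 s7-0->s8 s7-1->s10 s8-0->s8 s8-1->s11 s9-0->s12 s9-1->s13 s10-0->s10 s10-1->s14 s11-0->s12 s11-1->s14 s12-0->s12 s12-1->s15 s13-0->s16 s13-1->s0 s14-0->s14 s14-1->s17 s15-0->s16 s15-1->s17 s16-0->s16 s16-1->s18 s17-0->s17 s17-1->s19 s18-0->s1 s18-1->s19 s19-0->s19 s19-1->s6

Run two small machines in parallel and take their product. One (4 states) tracks whether and how much of `011` has been seen; the other (5 states) tracks the count of `1`s modulo 5. Each combined state is a pair, one component from each; accept when both components accept.
With 20 states:
          0    1  
>  s0     s1   s2 
   s1     s1   s3 
   s2     s4   s5 
   s3     s4   s6 
   s4     s4   s7 
   s5     s8   s9 
   s6     s6  s10 
   s7     s8  s10 
   s8     s8  s11 
   s9    s12  s13 
   s10   s10  s14 
   s11   s12  s14 
   s12   s12  s15 
   s13   s16   s0 
   s14   s14  s17 
   s15   s16  s17 
   s16   s16  s18 
   s17   s17  s19 
   s18    s1  s19 
 * s19   s19   s6 
(> = start, * = accepting)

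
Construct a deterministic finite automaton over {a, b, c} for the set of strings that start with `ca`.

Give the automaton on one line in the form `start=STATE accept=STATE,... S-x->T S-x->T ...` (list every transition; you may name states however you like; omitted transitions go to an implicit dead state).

Walk along `ca` while the input agrees: from S0 take `c` to S1, and so on. Any deviation drops to the rejecting sink S3. Once S2 is reached the prefix is confirmed and every continuation is accepted.
4 states suffice.
        a   b   c  
>  S0   S3  S3  S1 
   S1   S2  S3  S3 
 * S2   S2  S2  S2 
   S3   S3  S3  S3 
(> = start, * = accepting)

start=S0 accept=S2 S0-a->S3 S0-b->S3 S0-c->S1 S1-a->S2 S1-b->S3 S1-c->S3 S2-a->S2 S2-b->S2 S2-c->S2 S3-a->S3 S3-b->S3 S3-c->S3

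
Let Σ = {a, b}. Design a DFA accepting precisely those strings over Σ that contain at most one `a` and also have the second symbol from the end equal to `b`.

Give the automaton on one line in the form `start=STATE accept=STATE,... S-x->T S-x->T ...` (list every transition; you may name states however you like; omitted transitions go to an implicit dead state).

Run two small machines in parallel and take their product. One (3 states) tracks the count of `a`s, saturating at 2; the other (7 states) tracks the last 2 symbols read. Each combined state is a pair, one component from each; accept when both components accept. Minimizing collapses redundant product states.
An 8-state machine:
        a   b  
>  S0   S1  S2 
   S1   S3  S4 
   S2   S5  S6 
   S3   S3  S3 
   S4   S3  S7 
 * S5   S3  S4 
 * S6   S5  S6 
 * S7   S3  S7 
(> = start, * = accepting)

start=S0 accept=S5,S6,S7 S0-a->S1 S0-b->S2 S1-a->S3 S1-b->S4 S2-a->S5 S2-b->S6 S3-a->S3 S3-b->S3 S4-a->S3 S4-b->S7 S5-a->S3 S5-b->S4 S6-a->S5 S6-b->S6 S7-a->S3 S7-b->S7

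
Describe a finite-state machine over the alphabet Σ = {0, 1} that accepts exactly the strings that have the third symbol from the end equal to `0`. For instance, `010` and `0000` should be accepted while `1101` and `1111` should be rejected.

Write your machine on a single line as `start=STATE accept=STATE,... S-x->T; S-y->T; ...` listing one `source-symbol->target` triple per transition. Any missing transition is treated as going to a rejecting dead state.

start=q0; accept=q7,q8,q9,q10; q0-0->q1; q0-1->q2; q1-0->q3; q1-1->q4; q2-0->q5; q2-1->q6; q3-0->q7; q3-1->q8; q4-0->q9; q4-1->q10; q5-0->q11; q5-1->q12; q6-0->q13; q6-1->q14; q7-0->q7; q7-1->q8; q8-0->q9; q8-1->q10; q9-0->q11; q9-1->q12; q10-0->q13; q10-1->q14; q11-0->q7; q11-1->q8; q12-0->q9; q12-1->q10; q13-0->q11; q13-1->q12; q14-0->q13; q14-1->q14

Because acceptance depends on a position counted from the end, the machine has to buffer the most recent 3 symbols. Make each state the string of the last up-to-3 symbols read; on input `x` shift the window left and append `x`. Accept when the buffered window has length 3 and begins with `0`.
With 15 states:
          0    1  
>  q0     q1   q2 
   q1     q3   q4 
   q2     q5   q6 
   q3     q7   q8 
   q4     q9  q10 
   q5    q11  q12 
   q6    q13  q14 
 * q7     q7   q8 
 * q8     q9  q10 
 * q9    q11  q12 
 * q10   q13  q14 
   q11    q7   q8 
   q12    q9  q10 
   q13   q11  q12 
   q14   q13  q14 
(> = start, * = accepting)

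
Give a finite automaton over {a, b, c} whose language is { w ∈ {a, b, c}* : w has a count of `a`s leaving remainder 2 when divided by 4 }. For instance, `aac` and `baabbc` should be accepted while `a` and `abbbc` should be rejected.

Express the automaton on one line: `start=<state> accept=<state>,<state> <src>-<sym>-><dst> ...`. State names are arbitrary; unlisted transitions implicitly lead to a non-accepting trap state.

Keep the running count of `a`s modulo 4: each `a` advances along the cycle q0 → q1 → q2 → q3 → q0 while other symbols loop. Accept at q2.
        a   b   c  
>  q0   q1  q0  q0 
   q1   q2  q1  q1 
 * q2   q3  q2  q2 
   q3   q0  q3  q3 
(> = start, * = accepting)

start=q0 accept=q2 q0-a->q1 q0-b->q0 q0-c->q0 q1-a->q2 q1-b->q1 q1-c->q1 q2-a->q3 q2-b->q2 q2-c->q2 q3-a->q0 q3-b->q3 q3-c->q3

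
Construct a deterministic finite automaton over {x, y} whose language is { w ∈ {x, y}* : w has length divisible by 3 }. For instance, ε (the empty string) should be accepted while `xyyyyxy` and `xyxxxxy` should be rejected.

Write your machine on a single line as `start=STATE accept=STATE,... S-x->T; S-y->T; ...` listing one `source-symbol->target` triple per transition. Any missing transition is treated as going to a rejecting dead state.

start=s0; accept=s0; s0-x->s1; s0-y->s1; s1-x->s2; s1-y->s2; s2-x->s0; s2-y->s0

Count input length modulo 3: every symbol advances one step around the cycle s0 → s1 → s2 → s0. Accept at s0.
With 3 states:
        x   y  
>* s0   s1  s1 
   s1   s2  s2 
   s2   s0  s0 
(> = start, * = accepting)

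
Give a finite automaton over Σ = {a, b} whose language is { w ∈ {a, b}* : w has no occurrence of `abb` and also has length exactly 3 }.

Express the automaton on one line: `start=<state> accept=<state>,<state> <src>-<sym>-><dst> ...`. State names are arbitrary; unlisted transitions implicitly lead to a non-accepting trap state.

start=q0 accept=q5 q0-a->q1 q0-b->q2 q1-a->q3 q1-b->q4 q2-a->q3 q2-b->q3 q3-a->q5 q3-b->q5 q4-a->q5 q4-b->q6 q5-a->q6 q5-b->q6 q6-a->q6 q6-b->q6

Build one automaton per condition and run them in lockstep. One (4 states) tracks partial matches of the forbidden pattern `abb`; the other (5 states) tracks the input length, saturating at 4. Each combined state is a pair, one component from each; accept when both components accept. After merging equivalent states the machine shrinks.
With 7 states:
        a   b  
>  q0   q1  q2 
   q1   q3  q4 
   q2   q3  q3 
   q3   q5  q5 
   q4   q5  q6 
 * q5   q6  q6 
   q6   q6  q6 
(> = start, * = accepting)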